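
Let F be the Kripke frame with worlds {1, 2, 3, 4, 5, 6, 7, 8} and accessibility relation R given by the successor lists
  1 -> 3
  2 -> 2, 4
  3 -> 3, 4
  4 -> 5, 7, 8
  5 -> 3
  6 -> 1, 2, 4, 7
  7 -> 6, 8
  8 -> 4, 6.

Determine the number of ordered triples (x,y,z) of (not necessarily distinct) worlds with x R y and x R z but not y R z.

31

Enumerating: (2,4,2), (2,4,4), (3,4,3), (3,4,4), (4,5,5), (4,5,7), (4,5,8), (4,7,5), (4,7,7), (4,8,5), (4,8,7), (4,8,8), … and 19 more.
Total: 31.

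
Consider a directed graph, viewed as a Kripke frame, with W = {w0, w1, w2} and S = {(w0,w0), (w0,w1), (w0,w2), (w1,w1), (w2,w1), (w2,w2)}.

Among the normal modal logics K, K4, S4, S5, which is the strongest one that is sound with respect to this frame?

S4

Transitive (axiom 4): yes — every two-step S-path is closed by a direct edge.
Reflexive (axiom T): yes — every world is S-related to itself.
Euclidean (axiom 5): no — w0 S w1 and w0 S w2, but not w1 S w2.
So F validates K, K4, S4; S5 would additionally require S to be Euclidean. The strongest is S4.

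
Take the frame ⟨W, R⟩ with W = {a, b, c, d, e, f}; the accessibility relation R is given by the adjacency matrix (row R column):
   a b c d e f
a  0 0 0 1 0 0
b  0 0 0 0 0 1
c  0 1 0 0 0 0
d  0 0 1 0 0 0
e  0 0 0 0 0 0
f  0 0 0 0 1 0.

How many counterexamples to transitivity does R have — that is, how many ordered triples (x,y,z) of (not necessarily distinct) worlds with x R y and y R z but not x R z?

Enumerating: (a,d,c), (b,f,e), (c,b,f), (d,c,b).

4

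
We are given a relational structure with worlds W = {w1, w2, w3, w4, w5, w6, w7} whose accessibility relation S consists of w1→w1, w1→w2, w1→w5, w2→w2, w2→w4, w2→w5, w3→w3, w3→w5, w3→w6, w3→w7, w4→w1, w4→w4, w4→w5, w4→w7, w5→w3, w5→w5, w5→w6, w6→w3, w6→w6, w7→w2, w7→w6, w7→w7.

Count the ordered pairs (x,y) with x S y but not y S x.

Enumerating: (w1,w2), (w1,w5), (w2,w4), (w2,w5), (w3,w7), (w4,w1), (w4,w5), (w4,w7), (w5,w6), (w7,w2), (w7,w6).

11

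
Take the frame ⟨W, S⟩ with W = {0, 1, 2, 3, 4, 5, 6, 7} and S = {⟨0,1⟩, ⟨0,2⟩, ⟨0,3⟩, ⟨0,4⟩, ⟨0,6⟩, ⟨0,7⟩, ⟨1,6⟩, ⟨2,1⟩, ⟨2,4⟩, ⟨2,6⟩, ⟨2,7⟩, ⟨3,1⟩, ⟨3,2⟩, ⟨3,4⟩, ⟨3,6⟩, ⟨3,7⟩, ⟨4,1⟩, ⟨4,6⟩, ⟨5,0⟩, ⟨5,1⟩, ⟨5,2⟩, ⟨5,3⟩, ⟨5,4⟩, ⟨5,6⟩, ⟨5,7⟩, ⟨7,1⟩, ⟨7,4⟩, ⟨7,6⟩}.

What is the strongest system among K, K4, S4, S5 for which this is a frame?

Transitive (axiom 4): yes — every two-step S-path is closed by a direct edge.
Reflexive (axiom T): no — 0 is not related to itself.
Euclidean (axiom 5): no — 0 S 1 and 0 S 2, but not 1 S 2.
So F validates K, K4; S4 would additionally require S to be reflexive. The strongest is K4.

K4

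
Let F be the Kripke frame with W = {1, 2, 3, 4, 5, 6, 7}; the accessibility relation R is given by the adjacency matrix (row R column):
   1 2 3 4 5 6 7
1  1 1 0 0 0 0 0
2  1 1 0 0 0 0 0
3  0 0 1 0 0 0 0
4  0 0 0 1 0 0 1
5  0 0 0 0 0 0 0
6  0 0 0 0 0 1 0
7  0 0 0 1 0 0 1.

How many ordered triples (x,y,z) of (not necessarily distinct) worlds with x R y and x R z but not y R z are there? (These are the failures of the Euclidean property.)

R is Euclidean; there are no such tuples.

0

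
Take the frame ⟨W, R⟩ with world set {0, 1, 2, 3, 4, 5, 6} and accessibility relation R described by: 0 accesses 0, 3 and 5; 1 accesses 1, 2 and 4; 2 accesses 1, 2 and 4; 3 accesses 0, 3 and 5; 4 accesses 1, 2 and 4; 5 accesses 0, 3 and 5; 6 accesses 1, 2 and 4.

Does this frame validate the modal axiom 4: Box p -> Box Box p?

Yes

Axiom 4 corresponds to the accessibility relation being transitive.
Transitive: yes — every two-step R-path is closed by a direct edge.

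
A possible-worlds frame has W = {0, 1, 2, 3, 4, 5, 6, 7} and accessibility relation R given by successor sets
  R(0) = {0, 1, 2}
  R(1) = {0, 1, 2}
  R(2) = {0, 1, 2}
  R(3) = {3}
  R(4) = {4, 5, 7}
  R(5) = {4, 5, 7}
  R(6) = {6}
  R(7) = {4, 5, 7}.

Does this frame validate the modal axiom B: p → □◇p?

Axiom B corresponds to the accessibility relation being symmetric.
Symmetric: yes — every pair in R has its reverse in R.

Yes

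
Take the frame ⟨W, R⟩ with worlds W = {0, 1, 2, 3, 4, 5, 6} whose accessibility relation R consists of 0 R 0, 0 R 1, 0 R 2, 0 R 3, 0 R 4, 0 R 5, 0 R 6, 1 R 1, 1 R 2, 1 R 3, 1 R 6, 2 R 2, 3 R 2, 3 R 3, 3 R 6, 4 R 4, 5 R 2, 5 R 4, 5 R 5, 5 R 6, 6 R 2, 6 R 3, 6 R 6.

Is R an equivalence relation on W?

Reflexive: yes — every world is R-related to itself.
Symmetric: no — 0 R 1 but not 1 R 0.
Transitive: no — 5 R 6 and 6 R 3, but not 5 R 3.
So R is not an equivalence relation.

No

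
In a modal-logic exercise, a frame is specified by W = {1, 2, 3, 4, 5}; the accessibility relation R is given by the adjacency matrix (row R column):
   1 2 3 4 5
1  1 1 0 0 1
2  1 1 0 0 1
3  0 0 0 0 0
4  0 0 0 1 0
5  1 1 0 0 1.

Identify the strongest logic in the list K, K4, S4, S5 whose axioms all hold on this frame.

Transitive (axiom 4): yes — every two-step R-path is closed by a direct edge.
Reflexive (axiom T): no — 3 is not related to itself.
Euclidean (axiom 5): yes — any two successors of a common world are R-related.
So F validates K, K4; S4 would additionally require R to be reflexive. The strongest is K4.

K4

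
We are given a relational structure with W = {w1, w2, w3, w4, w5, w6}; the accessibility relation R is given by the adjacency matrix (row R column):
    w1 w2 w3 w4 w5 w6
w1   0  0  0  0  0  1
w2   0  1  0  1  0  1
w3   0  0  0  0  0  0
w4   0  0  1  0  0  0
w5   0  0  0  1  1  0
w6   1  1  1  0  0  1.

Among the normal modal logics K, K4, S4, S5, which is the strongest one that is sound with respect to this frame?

K

Transitive (axiom 4): no — w1 R w6 and w6 R w2, but not w1 R w2.
Reflexive (axiom T): no — w1 is not related to itself.
Euclidean (axiom 5): no — w2 R w4 and w2 R w6, but not w4 R w6.
So F validates K; K4 would additionally require R to be transitive. The strongest is K.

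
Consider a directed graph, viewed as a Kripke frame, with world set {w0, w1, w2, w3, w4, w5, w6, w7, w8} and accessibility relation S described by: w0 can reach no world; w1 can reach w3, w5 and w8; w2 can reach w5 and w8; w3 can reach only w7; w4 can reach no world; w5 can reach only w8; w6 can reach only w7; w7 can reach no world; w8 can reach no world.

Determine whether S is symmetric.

Symmetric: no — w1 S w3 but not w3 S w1.

No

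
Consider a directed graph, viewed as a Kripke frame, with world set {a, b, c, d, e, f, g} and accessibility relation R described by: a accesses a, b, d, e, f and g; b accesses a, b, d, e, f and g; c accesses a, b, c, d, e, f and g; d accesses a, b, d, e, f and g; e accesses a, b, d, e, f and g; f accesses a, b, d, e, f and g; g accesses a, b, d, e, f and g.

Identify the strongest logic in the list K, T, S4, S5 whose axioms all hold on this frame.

S4

Reflexive (axiom T): yes — every world is R-related to itself.
Transitive (axiom 4): yes — every two-step R-path is closed by a direct edge.
Euclidean (axiom 5): no — c R a and c R c, but not a R c.
So F validates K, T, S4; S5 would additionally require R to be Euclidean. The strongest is S4.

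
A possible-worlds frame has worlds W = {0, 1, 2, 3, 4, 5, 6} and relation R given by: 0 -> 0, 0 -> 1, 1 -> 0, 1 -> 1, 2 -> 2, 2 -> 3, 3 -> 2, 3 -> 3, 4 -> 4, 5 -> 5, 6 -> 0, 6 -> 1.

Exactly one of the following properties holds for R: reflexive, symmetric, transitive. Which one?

Reflexive: no — 6 is not related to itself.
Symmetric: no — 6 R 0 but not 0 R 6.
Transitive: yes — every two-step R-path is closed by a direct edge.
Only transitive holds.

transitive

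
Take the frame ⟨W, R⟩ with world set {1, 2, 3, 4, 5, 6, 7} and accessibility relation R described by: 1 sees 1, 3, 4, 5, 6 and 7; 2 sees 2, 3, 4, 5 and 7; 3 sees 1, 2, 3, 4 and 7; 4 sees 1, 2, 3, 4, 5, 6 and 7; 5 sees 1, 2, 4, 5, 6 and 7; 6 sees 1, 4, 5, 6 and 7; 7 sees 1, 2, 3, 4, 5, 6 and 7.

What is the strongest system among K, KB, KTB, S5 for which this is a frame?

KTB

Symmetric (axiom B): yes — every pair in R has its reverse in R.
Reflexive (axiom T): yes — every world is R-related to itself.
Euclidean (axiom 5): no — 1 R 3 and 1 R 5, but not 3 R 5.
So F validates K, KB, KTB; S5 would additionally require R to be Euclidean. The strongest is KTB.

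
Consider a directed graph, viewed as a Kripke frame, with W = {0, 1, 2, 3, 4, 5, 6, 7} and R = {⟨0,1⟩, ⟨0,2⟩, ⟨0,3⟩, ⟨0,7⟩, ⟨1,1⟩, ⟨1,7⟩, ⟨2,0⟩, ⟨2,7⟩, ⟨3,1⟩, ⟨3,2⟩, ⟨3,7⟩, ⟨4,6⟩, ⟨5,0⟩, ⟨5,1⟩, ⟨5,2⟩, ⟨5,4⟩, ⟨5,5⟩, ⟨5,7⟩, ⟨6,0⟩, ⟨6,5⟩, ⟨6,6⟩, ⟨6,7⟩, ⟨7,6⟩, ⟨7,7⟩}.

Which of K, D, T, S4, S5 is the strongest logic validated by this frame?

D

Serial (axiom D): yes — every world has a successor (e.g. 0 R 1).
Reflexive (axiom T): no — 0 is not related to itself.
Transitive (axiom 4): no — 0 R 7 and 7 R 6, but not 0 R 6.
Euclidean (axiom 5): no — 0 R 1 and 0 R 2, but not 1 R 2.
So F validates K, D; T would additionally require R to be reflexive. The strongest is D.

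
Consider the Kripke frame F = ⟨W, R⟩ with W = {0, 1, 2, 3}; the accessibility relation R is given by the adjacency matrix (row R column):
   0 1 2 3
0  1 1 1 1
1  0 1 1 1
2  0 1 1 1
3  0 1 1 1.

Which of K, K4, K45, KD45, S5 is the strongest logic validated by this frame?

Transitive (axiom 4): yes — every two-step R-path is closed by a direct edge.
Euclidean (axiom 5): no — 0 R 1 and 0 R 0, but not 1 R 0.
Serial (axiom D): yes — every world has a successor (e.g. 0 R 0).
Reflexive (axiom T): yes — every world is R-related to itself.
So F validates K, K4; K45 would additionally require R to be Euclidean. The strongest is K4.

K4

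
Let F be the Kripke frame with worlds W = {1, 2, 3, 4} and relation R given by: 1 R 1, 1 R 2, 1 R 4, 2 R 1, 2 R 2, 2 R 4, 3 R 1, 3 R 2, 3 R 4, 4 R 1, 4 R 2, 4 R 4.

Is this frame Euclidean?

Euclidean: yes — any two successors of a common world are R-related.

Yes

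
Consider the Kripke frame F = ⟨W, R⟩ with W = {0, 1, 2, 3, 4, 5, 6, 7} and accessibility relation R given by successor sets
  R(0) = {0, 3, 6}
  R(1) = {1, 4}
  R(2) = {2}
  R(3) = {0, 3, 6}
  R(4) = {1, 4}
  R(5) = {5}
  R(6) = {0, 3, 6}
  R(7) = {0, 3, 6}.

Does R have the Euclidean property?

Yes

Euclidean: yes — any two successors of a common world are R-related.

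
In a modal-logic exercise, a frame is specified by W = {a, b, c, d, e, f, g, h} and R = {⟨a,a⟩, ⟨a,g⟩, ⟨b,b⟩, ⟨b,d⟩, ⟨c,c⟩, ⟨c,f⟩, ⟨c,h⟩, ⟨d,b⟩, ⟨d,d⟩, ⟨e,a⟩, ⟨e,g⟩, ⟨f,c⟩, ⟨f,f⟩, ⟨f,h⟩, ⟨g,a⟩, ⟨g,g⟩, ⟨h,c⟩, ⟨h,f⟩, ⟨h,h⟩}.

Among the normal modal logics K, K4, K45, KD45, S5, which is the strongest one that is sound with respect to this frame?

KD45

Transitive (axiom 4): yes — every two-step R-path is closed by a direct edge.
Euclidean (axiom 5): yes — any two successors of a common world are R-related.
Serial (axiom D): yes — every world has a successor (e.g. a R a).
Reflexive (axiom T): no — e is not related to itself.
So F validates K, K4, K45, KD45; S5 would additionally require R to be reflexive. The strongest is KD45.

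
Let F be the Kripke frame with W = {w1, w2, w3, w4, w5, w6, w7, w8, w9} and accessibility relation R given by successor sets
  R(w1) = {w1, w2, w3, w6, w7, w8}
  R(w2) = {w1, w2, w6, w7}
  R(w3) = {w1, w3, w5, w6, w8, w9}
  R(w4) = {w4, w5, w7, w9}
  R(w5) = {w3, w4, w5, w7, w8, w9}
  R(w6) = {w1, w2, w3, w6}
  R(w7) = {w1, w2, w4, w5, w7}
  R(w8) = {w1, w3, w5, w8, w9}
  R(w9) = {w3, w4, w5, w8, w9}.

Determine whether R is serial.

Serial: yes — every world has a successor (e.g. w1 R w1).

Yes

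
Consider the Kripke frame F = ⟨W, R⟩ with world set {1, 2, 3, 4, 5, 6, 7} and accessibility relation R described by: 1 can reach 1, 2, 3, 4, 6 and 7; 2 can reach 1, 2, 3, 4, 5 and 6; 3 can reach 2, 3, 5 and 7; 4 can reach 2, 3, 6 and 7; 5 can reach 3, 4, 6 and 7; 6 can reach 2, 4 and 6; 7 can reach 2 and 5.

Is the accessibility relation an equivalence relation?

Reflexive: no — 4 is not related to itself.
Symmetric: no — 1 R 3 but not 3 R 1.
Transitive: no — 1 R 2 and 2 R 5, but not 1 R 5.
So R is not an equivalence relation.

No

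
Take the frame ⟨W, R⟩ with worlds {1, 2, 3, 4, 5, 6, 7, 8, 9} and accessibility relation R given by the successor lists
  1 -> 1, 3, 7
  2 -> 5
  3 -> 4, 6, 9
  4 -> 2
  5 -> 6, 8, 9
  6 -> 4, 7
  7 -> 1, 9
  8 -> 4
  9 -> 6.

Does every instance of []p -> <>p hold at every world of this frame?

The schema D characterises exactly the serial frames.
Serial: yes — every world has a successor (e.g. 1 R 1).

Yes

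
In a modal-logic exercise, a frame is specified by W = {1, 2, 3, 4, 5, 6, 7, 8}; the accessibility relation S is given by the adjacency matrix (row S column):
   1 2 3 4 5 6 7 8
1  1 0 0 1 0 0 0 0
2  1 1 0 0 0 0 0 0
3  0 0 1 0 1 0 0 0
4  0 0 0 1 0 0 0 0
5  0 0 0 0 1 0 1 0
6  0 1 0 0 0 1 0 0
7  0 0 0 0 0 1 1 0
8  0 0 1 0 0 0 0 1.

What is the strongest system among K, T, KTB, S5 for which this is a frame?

Reflexive (axiom T): yes — every world is S-related to itself.
Symmetric (axiom B): no — 1 S 4 but not 4 S 1.
Euclidean (axiom 5): no — 1 S 4 and 1 S 1, but not 4 S 1.
So F validates K, T; KTB would additionally require S to be symmetric. The strongest is T.

T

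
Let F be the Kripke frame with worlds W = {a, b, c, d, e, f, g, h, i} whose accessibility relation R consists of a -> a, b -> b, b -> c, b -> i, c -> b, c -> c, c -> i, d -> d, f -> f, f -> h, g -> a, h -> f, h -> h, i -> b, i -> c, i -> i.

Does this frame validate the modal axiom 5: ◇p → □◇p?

Yes

The schema 5 characterises exactly the Euclidean frames.
Euclidean: yes — any two successors of a common world are R-related.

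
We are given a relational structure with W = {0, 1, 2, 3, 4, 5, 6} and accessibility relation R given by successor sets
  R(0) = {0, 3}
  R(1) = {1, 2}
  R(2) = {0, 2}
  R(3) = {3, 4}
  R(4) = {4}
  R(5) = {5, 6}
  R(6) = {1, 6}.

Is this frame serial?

Yes

Serial: yes — every world has a successor (e.g. 0 R 0).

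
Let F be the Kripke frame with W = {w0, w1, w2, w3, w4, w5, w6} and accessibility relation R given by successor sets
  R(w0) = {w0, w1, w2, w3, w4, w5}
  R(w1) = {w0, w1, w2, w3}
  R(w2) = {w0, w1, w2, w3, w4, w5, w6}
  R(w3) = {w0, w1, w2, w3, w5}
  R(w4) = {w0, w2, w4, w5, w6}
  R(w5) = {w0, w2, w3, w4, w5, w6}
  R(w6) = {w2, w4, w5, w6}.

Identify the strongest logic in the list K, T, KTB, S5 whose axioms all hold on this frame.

KTB

Reflexive (axiom T): yes — every world is R-related to itself.
Symmetric (axiom B): yes — every pair in R has its reverse in R.
Euclidean (axiom 5): no — w0 R w1 and w0 R w4, but not w1 R w4.
So F validates K, T, KTB; S5 would additionally require R to be Euclidean. The strongest is KTB.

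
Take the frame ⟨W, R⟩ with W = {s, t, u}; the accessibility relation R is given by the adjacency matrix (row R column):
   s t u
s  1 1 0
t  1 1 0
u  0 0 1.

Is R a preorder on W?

Yes

Reflexive: yes — every world is R-related to itself.
Transitive: yes — every two-step R-path is closed by a direct edge.
So R is a preorder.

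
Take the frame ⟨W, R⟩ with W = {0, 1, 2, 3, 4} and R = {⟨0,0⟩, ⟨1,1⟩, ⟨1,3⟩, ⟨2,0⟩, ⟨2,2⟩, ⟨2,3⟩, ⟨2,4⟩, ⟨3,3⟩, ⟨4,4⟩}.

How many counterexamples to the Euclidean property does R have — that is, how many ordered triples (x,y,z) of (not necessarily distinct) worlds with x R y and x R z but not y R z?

Enumerating: (1,3,1), (2,0,2), (2,0,3), (2,0,4), (2,3,0), (2,3,2), (2,3,4), (2,4,0), (2,4,2), (2,4,3).

10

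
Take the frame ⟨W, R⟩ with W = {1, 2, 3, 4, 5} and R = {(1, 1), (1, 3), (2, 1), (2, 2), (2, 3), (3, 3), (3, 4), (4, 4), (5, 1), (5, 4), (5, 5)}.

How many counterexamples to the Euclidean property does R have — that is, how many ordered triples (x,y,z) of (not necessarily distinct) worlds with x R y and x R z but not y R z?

9

Enumerating: (1,3,1), (2,1,2), (2,3,1), (2,3,2), (3,4,3), (5,1,4), (5,1,5), (5,4,1), (5,4,5).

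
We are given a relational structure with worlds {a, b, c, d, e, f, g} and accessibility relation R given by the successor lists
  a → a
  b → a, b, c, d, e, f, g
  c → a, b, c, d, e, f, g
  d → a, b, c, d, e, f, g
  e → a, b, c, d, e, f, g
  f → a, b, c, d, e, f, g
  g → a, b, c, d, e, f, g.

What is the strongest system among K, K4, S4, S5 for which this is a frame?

Transitive (axiom 4): yes — every two-step R-path is closed by a direct edge.
Reflexive (axiom T): yes — every world is R-related to itself.
Euclidean (axiom 5): no — b R a and b R c, but not a R c.
So F validates K, K4, S4; S5 would additionally require R to be Euclidean. The strongest is S4.

S4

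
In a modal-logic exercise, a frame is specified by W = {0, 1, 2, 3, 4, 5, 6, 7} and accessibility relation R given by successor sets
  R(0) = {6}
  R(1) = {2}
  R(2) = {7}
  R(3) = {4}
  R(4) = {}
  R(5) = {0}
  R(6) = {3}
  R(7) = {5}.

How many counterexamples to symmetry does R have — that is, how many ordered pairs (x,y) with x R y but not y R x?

7

Enumerating: (0,6), (1,2), (2,7), (3,4), (5,0), (6,3), (7,5).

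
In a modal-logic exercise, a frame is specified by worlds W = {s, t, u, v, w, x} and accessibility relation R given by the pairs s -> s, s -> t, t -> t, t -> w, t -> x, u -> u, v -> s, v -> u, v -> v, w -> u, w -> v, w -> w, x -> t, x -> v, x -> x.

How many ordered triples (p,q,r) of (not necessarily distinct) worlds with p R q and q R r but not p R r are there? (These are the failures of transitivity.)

Enumerating: (s,t,w), (s,t,x), (t,w,u), (t,w,v), (t,x,v), (v,s,t), (w,v,s), (x,t,w), (x,v,s), (x,v,u).

10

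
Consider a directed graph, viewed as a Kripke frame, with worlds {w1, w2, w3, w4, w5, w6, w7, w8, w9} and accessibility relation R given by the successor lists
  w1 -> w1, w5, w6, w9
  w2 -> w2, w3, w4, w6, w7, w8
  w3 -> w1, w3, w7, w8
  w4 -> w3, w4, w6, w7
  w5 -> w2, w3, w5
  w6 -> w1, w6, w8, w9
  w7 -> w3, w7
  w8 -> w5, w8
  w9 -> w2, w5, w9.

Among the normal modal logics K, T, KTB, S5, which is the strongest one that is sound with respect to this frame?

T

Reflexive (axiom T): yes — every world is R-related to itself.
Symmetric (axiom B): no — w1 R w5 but not w5 R w1.
Euclidean (axiom 5): no — w1 R w5 and w1 R w6, but not w5 R w6.
So F validates K, T; KTB would additionally require R to be symmetric. The strongest is T.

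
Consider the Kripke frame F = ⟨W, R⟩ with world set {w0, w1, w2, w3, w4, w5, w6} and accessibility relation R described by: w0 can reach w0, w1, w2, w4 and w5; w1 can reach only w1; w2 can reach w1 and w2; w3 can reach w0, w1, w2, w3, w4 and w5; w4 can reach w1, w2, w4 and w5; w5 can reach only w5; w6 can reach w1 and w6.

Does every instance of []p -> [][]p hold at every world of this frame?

Yes

Axiom 4 corresponds to the accessibility relation being transitive.
Transitive: yes — every two-step R-path is closed by a direct edge.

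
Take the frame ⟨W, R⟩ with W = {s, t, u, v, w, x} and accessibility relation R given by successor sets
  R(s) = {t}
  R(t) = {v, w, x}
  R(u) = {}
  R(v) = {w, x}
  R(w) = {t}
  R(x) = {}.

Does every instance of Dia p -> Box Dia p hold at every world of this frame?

Axiom 5 corresponds to the accessibility relation being Euclidean.
Euclidean: no — t R w and t R v, but not w R v.

No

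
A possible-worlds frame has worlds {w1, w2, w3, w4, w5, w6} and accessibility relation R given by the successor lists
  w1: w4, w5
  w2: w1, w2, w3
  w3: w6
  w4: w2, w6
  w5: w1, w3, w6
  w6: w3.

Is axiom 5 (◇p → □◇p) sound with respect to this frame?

The schema 5 characterises exactly the Euclidean frames.
Euclidean: no — w1 R w4 and w1 R w5, but not w4 R w5.

No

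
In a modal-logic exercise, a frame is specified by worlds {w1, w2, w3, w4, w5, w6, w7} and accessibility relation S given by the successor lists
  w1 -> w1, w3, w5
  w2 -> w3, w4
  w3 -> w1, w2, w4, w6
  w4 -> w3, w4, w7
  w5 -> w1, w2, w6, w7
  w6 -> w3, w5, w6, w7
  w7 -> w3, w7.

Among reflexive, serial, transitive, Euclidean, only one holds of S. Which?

serial

Reflexive: no — w2 is not related to itself.
Serial: yes — every world has a successor (e.g. w1 S w1).
Transitive: no — w1 S w3 and w3 S w2, but not w1 S w2.
Euclidean: no — w1 S w3 and w1 S w5, but not w3 S w5.
Only serial holds.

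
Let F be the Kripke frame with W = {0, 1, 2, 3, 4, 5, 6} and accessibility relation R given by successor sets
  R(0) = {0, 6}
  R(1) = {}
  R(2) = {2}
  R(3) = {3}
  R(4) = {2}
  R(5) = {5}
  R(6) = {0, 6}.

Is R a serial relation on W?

Serial: no — 1 has no R-successor.

No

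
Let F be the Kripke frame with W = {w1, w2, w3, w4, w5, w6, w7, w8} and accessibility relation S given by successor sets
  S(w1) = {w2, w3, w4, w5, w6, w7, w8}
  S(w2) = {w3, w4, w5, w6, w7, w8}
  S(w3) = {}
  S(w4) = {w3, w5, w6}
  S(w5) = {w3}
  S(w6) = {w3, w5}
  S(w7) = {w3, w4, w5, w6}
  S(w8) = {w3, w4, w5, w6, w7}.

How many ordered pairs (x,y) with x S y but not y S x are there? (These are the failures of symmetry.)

Enumerating: (w1,w2), (w1,w3), (w1,w4), (w1,w5), (w1,w6), (w1,w7), (w1,w8), (w2,w3), (w2,w4), (w2,w5), (w2,w6), (w2,w7), … and 16 more.
Total: 28.

28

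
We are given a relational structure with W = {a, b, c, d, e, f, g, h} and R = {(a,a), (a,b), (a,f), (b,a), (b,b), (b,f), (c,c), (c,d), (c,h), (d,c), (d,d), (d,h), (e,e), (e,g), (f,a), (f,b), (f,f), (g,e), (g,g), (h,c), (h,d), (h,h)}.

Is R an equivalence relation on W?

Yes

Reflexive: yes — every world is R-related to itself.
Symmetric: yes — every pair in R has its reverse in R.
Transitive: yes — every two-step R-path is closed by a direct edge.
So R is an equivalence relation.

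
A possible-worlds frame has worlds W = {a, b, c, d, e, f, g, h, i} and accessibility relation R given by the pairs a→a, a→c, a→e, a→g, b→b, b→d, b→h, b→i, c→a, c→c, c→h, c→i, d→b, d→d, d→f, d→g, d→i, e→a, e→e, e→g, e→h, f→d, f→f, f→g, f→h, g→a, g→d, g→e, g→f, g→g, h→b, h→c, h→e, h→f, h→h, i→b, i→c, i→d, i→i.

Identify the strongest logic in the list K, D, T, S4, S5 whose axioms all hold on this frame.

Serial (axiom D): yes — every world has a successor (e.g. a R a).
Reflexive (axiom T): yes — every world is R-related to itself.
Transitive (axiom 4): no — a R c and c R h, but not a R h.
Euclidean (axiom 5): no — a R c and a R e, but not c R e.
So F validates K, D, T; S4 would additionally require R to be transitive. The strongest is T.

T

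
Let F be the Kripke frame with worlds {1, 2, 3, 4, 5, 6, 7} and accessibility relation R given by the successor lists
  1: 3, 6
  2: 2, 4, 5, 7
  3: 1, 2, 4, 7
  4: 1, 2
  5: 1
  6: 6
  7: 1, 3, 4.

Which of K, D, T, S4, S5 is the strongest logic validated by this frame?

D

Serial (axiom D): yes — every world has a successor (e.g. 1 R 3).
Reflexive (axiom T): no — 1 is not related to itself.
Transitive (axiom 4): no — 1 R 3 and 3 R 2, but not 1 R 2.
Euclidean (axiom 5): no — 1 R 3 and 1 R 6, but not 3 R 6.
So F validates K, D; T would additionally require R to be reflexive. The strongest is D.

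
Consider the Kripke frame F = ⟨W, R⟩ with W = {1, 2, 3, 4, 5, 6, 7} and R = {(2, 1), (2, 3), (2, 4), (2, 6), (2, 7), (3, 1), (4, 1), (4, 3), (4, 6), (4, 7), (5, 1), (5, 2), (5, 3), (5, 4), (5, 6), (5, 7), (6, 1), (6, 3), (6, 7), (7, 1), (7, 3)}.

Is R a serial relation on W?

Serial: no — 1 has no R-successor.

No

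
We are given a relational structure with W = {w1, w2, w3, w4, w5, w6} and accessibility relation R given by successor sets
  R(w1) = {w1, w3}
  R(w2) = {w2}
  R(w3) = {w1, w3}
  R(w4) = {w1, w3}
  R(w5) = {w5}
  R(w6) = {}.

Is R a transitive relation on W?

Yes

Transitive: yes — every two-step R-path is closed by a direct edge.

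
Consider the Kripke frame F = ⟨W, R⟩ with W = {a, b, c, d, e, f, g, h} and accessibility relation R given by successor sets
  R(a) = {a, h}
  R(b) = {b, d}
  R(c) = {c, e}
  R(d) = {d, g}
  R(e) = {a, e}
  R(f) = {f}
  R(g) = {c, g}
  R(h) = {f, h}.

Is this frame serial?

Serial: yes — every world has a successor (e.g. a R a).

Yes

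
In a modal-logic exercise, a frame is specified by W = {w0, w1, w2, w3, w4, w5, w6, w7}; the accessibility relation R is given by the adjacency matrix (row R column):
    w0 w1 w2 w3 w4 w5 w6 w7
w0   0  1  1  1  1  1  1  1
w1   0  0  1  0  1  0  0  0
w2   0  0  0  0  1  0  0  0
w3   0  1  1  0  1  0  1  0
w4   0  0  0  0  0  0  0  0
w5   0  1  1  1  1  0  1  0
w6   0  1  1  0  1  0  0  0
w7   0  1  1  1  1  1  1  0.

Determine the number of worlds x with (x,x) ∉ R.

8

Enumerating: w0, w1, w2, w3, w4, w5, w6, w7.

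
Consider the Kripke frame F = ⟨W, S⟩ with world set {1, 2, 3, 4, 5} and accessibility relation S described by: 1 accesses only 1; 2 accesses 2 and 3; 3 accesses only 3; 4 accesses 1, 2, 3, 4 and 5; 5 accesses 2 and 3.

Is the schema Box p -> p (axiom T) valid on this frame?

No

By correspondence theory, T is valid on a frame iff S is reflexive.
Reflexive: no — 5 is not related to itself.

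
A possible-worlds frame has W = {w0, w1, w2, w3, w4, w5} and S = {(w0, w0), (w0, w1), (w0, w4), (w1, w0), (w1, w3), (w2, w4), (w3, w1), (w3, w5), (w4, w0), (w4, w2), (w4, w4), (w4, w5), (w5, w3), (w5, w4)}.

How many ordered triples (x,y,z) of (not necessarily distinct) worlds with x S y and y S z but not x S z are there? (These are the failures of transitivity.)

Enumerating: (w0,w1,w3), (w0,w4,w2), (w0,w4,w5), (w1,w0,w1), (w1,w0,w4), (w1,w3,w1), (w1,w3,w5), (w2,w4,w0), (w2,w4,w2), (w2,w4,w5), (w3,w1,w0), (w3,w1,w3), … and 9 more.
Total: 21.

21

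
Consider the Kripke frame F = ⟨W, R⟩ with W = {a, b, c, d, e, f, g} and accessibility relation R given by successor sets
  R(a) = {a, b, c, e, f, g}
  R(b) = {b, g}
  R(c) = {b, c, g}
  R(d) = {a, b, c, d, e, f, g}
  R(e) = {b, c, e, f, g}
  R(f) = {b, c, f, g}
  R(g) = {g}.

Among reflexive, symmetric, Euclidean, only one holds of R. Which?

reflexive

Reflexive: yes — every world is R-related to itself.
Symmetric: no — a R b but not b R a.
Euclidean: no — a R b and a R c, but not b R c.
Only reflexive holds.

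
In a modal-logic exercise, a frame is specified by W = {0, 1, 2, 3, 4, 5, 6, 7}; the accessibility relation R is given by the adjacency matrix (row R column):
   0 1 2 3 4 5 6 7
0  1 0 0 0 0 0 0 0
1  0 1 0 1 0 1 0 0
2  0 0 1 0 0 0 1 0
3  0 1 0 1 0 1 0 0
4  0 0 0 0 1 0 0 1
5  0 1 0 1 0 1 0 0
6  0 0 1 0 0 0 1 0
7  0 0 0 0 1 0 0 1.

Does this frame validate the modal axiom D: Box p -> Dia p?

Yes

By correspondence theory, D is valid on a frame iff R is serial.
Serial: yes — every world has a successor (e.g. 0 R 0).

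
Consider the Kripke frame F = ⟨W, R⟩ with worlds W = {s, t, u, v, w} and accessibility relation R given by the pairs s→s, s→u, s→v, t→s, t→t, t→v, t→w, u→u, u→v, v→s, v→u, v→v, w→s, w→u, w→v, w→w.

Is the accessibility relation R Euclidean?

Euclidean: no — t R s and t R w, but not s R w.

No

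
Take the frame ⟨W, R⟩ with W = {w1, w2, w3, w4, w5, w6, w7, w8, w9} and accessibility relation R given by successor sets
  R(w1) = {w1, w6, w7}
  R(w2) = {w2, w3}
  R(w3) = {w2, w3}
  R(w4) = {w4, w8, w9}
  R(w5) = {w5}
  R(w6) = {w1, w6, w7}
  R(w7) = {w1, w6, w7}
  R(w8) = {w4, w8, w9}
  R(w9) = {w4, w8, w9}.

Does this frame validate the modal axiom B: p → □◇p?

Yes

Axiom B corresponds to the accessibility relation being symmetric.
Symmetric: yes — every pair in R has its reverse in R.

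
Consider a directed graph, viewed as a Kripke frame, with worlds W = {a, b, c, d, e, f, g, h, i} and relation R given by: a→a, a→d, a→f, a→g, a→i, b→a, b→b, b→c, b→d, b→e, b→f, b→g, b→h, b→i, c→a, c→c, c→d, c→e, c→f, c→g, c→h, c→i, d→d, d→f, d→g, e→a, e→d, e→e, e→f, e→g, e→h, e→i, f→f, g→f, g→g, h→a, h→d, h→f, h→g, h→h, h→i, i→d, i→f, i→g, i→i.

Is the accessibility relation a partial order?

Yes

Reflexive: yes — every world is R-related to itself.
Transitive: yes — every two-step R-path is closed by a direct edge.
Antisymmetric: yes — no distinct pair is related both ways.
So R is a partial order.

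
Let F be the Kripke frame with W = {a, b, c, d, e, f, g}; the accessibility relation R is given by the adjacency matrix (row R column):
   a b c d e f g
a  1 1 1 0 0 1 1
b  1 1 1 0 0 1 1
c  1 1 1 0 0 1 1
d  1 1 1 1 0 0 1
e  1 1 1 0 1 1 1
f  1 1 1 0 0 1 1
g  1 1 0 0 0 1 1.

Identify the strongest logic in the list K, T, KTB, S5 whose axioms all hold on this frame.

Reflexive (axiom T): yes — every world is R-related to itself.
Symmetric (axiom B): no — c R g but not g R c.
Euclidean (axiom 5): no — a R g and a R c, but not g R c.
So F validates K, T; KTB would additionally require R to be symmetric. The strongest is T.

T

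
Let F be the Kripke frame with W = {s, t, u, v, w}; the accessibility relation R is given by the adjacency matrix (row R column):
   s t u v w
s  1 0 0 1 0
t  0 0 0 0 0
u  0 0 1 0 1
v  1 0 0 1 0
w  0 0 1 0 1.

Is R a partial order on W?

Reflexive: no — t is not related to itself.
Transitive: yes — every two-step R-path is closed by a direct edge.
Antisymmetric: no — s R v and v R s with s ≠ v.
So R is not a partial order.

No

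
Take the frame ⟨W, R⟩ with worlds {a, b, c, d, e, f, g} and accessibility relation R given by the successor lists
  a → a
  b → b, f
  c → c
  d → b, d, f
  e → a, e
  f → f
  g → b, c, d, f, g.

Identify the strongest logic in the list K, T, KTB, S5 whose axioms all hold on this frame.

T

Reflexive (axiom T): yes — every world is R-related to itself.
Symmetric (axiom B): no — b R f but not f R b.
Euclidean (axiom 5): no — d R f and d R b, but not f R b.
So F validates K, T; KTB would additionally require R to be symmetric. The strongest is T.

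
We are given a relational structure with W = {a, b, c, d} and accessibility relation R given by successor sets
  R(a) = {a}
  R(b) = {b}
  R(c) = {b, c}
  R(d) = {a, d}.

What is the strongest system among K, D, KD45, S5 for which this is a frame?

Serial (axiom D): yes — every world has a successor (e.g. a R a).
Euclidean (axiom 5): no — c R b and c R c, but not b R c.
Transitive (axiom 4): yes — every two-step R-path is closed by a direct edge.
Reflexive (axiom T): yes — every world is R-related to itself.
So F validates K, D; KD45 would additionally require R to be Euclidean. The strongest is D.

D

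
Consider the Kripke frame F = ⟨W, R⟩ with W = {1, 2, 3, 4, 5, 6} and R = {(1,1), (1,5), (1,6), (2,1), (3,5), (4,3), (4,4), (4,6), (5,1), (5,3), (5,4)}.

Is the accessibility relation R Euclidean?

No

Euclidean: no — 1 R 5 and 1 R 6, but not 5 R 6.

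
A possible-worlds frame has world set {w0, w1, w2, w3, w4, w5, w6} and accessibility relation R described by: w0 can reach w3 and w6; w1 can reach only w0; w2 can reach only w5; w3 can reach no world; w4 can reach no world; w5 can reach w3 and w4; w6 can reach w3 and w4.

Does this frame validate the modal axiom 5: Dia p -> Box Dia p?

No

Axiom 5 corresponds to the accessibility relation being Euclidean.
Euclidean: no — w0 R w3 and w0 R w6, but not w3 R w6.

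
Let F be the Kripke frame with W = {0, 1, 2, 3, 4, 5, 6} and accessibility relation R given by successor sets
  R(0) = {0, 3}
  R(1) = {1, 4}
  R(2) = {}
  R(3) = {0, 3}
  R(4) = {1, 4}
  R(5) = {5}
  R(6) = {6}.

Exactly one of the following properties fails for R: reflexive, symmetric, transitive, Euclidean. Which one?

Reflexive: no — 2 is not related to itself.
Symmetric: yes — every pair in R has its reverse in R.
Transitive: yes — every two-step R-path is closed by a direct edge.
Euclidean: yes — any two successors of a common world are R-related.
Only reflexive fails.

reflexive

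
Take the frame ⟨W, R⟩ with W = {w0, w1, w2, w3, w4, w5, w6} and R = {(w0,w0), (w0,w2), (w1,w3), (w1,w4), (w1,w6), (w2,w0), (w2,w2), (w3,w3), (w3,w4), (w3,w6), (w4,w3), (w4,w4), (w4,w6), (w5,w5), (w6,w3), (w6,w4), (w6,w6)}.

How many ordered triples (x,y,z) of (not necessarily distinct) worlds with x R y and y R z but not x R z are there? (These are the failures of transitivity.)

0

R is transitive; there are no such tuples.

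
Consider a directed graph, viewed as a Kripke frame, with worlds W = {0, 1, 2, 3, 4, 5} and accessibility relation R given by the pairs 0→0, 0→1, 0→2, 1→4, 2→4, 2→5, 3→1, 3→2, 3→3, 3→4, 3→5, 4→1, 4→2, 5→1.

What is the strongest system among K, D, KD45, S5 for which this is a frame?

D

Serial (axiom D): yes — every world has a successor (e.g. 0 R 0).
Euclidean (axiom 5): no — 0 R 1 and 0 R 2, but not 1 R 2.
Transitive (axiom 4): no — 0 R 1 and 1 R 4, but not 0 R 4.
Reflexive (axiom T): no — 1 is not related to itself.
So F validates K, D; KD45 would additionally require R to be Euclidean and transitive. The strongest is D.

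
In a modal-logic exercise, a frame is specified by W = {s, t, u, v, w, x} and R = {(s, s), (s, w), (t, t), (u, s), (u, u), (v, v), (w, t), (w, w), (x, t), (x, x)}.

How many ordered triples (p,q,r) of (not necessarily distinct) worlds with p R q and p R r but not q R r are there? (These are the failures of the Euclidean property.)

Enumerating: (s,w,s), (u,s,u), (w,t,w), (x,t,x).

4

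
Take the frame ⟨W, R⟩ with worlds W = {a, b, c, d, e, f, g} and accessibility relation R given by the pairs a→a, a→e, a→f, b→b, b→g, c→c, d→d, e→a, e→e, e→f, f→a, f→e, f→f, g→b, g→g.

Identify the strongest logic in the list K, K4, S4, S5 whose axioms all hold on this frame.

Transitive (axiom 4): yes — every two-step R-path is closed by a direct edge.
Reflexive (axiom T): yes — every world is R-related to itself.
Euclidean (axiom 5): yes — any two successors of a common world are R-related.
So F validates K, K4, S4, S5. The strongest is S5.

S5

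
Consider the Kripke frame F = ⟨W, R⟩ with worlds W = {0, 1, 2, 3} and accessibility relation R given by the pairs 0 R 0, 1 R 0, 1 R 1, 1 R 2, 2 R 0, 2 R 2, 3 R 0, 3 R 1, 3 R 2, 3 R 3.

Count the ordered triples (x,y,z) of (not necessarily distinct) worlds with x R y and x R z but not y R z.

10

Enumerating: (1,0,1), (1,0,2), (1,2,1), (2,0,2), (3,0,1), (3,0,2), (3,0,3), (3,1,3), (3,2,1), (3,2,3).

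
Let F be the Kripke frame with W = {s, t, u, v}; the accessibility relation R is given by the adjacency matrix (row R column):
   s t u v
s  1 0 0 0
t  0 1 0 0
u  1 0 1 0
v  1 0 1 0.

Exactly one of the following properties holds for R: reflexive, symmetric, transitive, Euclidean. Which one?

transitive

Reflexive: no — v is not related to itself.
Symmetric: no — u R s but not s R u.
Transitive: yes — every two-step R-path is closed by a direct edge.
Euclidean: no — v R s and v R u, but not s R u.
Only transitive holds.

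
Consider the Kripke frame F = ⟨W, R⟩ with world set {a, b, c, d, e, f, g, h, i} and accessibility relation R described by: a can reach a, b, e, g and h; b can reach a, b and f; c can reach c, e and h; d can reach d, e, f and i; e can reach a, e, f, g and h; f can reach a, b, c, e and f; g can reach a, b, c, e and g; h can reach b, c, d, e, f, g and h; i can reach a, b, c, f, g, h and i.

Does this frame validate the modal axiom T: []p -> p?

Yes

The schema T characterises exactly the reflexive frames.
Reflexive: yes — every world is R-related to itself.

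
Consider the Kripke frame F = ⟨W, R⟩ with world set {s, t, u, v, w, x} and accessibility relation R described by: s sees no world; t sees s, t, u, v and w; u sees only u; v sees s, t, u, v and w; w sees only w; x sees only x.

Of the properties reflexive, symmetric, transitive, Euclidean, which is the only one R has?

Reflexive: no — s is not related to itself.
Symmetric: no — t R s but not s R t.
Transitive: yes — every two-step R-path is closed by a direct edge.
Euclidean: no — t R s and t R u, but not s R u.
Only transitive holds.

transitive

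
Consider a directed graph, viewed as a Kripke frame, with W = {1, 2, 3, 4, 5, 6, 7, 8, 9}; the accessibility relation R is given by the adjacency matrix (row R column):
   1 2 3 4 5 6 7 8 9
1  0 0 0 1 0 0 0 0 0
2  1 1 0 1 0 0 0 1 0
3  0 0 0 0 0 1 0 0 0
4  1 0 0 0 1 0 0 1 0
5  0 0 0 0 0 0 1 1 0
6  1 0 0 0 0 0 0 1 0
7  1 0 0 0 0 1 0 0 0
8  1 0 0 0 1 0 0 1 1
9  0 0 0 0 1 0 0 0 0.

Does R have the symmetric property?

Symmetric: no — 2 R 1 but not 1 R 2.

No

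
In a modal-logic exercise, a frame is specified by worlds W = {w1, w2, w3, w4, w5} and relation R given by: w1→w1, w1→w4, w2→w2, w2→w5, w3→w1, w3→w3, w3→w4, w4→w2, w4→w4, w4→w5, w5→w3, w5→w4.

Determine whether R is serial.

Serial: yes — every world has a successor (e.g. w1 R w1).

Yes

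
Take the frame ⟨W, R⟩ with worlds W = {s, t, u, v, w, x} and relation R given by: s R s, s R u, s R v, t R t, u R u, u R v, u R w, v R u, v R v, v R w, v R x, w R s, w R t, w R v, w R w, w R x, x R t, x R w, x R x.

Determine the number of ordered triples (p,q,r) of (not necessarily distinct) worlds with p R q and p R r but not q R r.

20

Enumerating: (s,u,s), (s,v,s), (u,w,u), (v,u,x), (v,w,u), (v,x,u), (v,x,v), (w,s,t), (w,s,w), (w,s,x), (w,t,s), (w,t,v), … and 8 more.
Total: 20.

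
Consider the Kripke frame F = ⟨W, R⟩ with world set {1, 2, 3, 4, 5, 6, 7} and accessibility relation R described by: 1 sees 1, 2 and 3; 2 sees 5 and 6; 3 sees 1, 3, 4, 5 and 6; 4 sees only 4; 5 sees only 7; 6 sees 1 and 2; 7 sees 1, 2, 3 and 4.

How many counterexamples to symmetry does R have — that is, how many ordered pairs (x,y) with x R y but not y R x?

11

Enumerating: (1,2), (2,5), (3,4), (3,5), (3,6), (5,7), (6,1), (7,1), (7,2), (7,3), (7,4).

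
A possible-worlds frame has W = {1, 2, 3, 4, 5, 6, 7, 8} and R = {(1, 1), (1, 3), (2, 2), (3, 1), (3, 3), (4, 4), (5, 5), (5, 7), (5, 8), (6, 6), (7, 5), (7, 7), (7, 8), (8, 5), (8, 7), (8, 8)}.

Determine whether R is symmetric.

Yes

Symmetric: yes — every pair in R has its reverse in R.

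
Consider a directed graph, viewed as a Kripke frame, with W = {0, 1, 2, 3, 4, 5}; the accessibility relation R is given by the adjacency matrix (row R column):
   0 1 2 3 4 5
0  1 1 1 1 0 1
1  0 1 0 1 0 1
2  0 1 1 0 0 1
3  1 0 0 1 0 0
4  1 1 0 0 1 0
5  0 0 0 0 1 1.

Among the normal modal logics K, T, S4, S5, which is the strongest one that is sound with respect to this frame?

Reflexive (axiom T): yes — every world is R-related to itself.
Transitive (axiom 4): no — 0 R 5 and 5 R 4, but not 0 R 4.
Euclidean (axiom 5): no — 0 R 1 and 0 R 2, but not 1 R 2.
So F validates K, T; S4 would additionally require R to be transitive. The strongest is T.

T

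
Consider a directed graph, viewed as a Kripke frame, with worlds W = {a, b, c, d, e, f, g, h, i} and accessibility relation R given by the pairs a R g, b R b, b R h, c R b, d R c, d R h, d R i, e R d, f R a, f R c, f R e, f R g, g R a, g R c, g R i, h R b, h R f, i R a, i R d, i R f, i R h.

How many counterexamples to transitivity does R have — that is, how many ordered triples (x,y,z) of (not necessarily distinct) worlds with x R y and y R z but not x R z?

34

Enumerating: (a,g,a), (a,g,c), (a,g,i), (b,h,f), (c,b,h), (d,c,b), (d,h,b), (d,h,f), (d,i,a), (d,i,d), (d,i,f), (e,d,c), … and 22 more.
Total: 34.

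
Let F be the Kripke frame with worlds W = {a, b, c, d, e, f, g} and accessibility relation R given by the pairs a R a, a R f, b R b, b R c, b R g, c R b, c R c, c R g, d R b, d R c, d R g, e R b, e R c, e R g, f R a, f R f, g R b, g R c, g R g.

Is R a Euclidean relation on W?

Euclidean: yes — any two successors of a common world are R-related.

Yes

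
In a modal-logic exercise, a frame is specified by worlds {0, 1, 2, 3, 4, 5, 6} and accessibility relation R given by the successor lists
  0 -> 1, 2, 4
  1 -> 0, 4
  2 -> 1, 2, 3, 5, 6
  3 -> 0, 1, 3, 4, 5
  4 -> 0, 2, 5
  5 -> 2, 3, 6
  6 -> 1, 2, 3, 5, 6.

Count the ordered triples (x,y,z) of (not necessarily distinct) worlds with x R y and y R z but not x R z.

37

Enumerating: (0,1,0), (0,2,3), (0,2,5), (0,2,6), (0,4,0), (0,4,5), (1,0,1), (1,0,2), (1,4,2), (1,4,5), (2,1,0), (2,1,4), … and 25 more.
Total: 37.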